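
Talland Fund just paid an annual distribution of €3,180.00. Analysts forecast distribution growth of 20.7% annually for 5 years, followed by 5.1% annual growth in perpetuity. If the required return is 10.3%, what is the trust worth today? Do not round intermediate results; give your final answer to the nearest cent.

€121856.67

D_1 = 3838.26000
D_2 = 4632.77982
D_3 = 5591.76524
D_4 = 6749.26065
D_5 = 8146.35760
Terminal value at year 5: TV = D_5×(1+g_2)/(r−g_2) = 8561.82184/0.052 = 164650.42000
P_0 = D_1/(1+r)^1 + D_2/(1+r)^2 + D_3/(1+r)^3 + D_4/(1+r)^4 + D_5/(1+r)^5 + TV/(1+r)^5
    = 3479.83681 + 3807.94472 + 4166.98937 + 4559.88774 + 4989.83182 + 100852.17777 = 121856.66823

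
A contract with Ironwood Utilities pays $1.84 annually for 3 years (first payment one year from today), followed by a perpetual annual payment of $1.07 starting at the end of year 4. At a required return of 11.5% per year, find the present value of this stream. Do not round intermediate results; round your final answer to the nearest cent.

PV of 3-year annuity: $1.84 × [1 − (1+0.115)^−3] / 0.115 = 4.45762
Perpetuity value at year 3: $1.07 / 0.115 = 9.30435
PV of perpetuity: 9.30435 / (1+0.115)^3 = 6.71215
Total PV = 4.45762 + 6.71215 = 11.16976

$11.17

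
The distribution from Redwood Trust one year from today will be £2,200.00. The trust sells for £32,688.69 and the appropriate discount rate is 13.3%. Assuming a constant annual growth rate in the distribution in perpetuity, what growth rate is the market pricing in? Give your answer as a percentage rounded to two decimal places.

6.57%

P = D₁/(r−g) ⇒ g = r − D₁/P = 0.133 − £2,200.00/£32,688.69 = 0.065698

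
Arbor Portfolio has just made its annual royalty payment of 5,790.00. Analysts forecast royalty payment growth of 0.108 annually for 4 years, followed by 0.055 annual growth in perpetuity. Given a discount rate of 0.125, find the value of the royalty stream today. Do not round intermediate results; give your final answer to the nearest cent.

104405.52

D_1 = 6415.32000
D_2 = 7108.17456
D_3 = 7875.85741
D_4 = 8726.45001
Terminal value at year 4: TV = D_4×(1+g_2)/(r−g_2) = 9206.40476/0.07 = 131520.06805
P_0 = D_1/(1+r)^1 + D_2/(1+r)^2 + D_3/(1+r)^3 + D_4/(1+r)^4 + TV/(1+r)^4
    = 5702.50667 + 5616.33545 + 5531.46639 + 5447.87978 + 82107.33101 = 104405.51930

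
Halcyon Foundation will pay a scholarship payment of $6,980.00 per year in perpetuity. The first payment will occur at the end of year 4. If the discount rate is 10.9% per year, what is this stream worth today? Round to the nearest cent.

Value at end of year 3: C / r = $6,980.00 / 0.109 = $64,036.6972
Discount to today: PV = $64,036.6972 / (1 + 0.109)^3 = $64,036.6972 / 1.363938 = $46,949.86

$46949.86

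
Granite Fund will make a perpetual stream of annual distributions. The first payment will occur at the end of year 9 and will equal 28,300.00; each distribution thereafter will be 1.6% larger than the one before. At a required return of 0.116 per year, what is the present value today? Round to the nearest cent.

Value at end of year 8: C₁ / (r − g) = 28,300.00 / (0.116 − 0.016) = 283,000.0000
Discount to today: PV = 283,000.0000 / (1 + 0.116)^8 = 283,000.0000 / 2.406099 = 117,617.75

117617.75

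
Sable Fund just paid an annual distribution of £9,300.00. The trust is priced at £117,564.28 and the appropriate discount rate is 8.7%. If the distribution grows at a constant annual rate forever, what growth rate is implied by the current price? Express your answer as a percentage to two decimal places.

P = D₀(1+g)/(r−g) ⇒ P(r−g) = D₀(1+g) ⇒ g(P+D₀) = P·r − D₀
g = (P·r − D₀)/(P + D₀) = (£117,564.28×0.087 − £9,300.00) / (£117,564.28 + £9,300.00) = 0.007316

0.73%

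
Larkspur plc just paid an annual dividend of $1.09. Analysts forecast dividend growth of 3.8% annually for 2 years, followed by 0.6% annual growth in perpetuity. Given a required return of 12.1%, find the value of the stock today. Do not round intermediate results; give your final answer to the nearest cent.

$10.12

D_1 = 1.13142
D_2 = 1.17441
Terminal value at year 2: TV = D_2×(1+g_2)/(r−g_2) = 1.18146/0.115 = 10.27357
P_0 = D_1/(1+r)^1 + D_2/(1+r)^2 + TV/(1+r)^2
    = 1.00930 + 0.93457 + 8.17542 = 10.11928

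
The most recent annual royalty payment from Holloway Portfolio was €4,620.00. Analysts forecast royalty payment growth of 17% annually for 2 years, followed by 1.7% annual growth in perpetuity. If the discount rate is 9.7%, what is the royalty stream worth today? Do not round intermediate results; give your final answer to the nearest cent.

D_1 = 5405.40000
D_2 = 6324.31800
Terminal value at year 2: TV = D_2×(1+g_2)/(r−g_2) = 6431.83141/0.08 = 80397.89258
P_0 = D_1/(1+r)^1 + D_2/(1+r)^2 + TV/(1+r)^2
    = 4927.43847 + 5255.33547 + 66808.45213 = 76991.22607

€76991.23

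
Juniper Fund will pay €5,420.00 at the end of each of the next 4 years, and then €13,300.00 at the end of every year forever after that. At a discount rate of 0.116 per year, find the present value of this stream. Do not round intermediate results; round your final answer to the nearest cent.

PV of 4-year annuity: €5,420.00 × [1 − (1+0.116)^−4] / 0.116 = 16602.08836
Perpetuity value at year 4: €13,300.00 / 0.116 = 114655.17241
PV of perpetuity: 114655.17241 / (1+0.116)^4 = 73915.73050
Total PV = 16602.08836 + 73915.73050 = 90517.81886

€90517.82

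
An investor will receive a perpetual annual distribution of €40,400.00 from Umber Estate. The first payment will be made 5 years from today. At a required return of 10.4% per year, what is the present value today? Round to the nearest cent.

€261500.02

Value at end of year 4: C / r = €40,400.00 / 0.104 = €388,461.5385
Discount to today: PV = €388,461.5385 / (1 + 0.104)^4 = €388,461.5385 / 1.485512 = €261,500.02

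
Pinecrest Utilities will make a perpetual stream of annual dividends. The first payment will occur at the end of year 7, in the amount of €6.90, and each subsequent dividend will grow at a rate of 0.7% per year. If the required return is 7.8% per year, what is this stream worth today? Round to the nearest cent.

Value at end of year 6: C₁ / (r − g) = €6.90 / (0.078 − 0.007) = €97.1831
Discount to today: PV = €97.1831 / (1 + 0.078)^6 = €97.1831 / 1.569324 = €61.93

€61.93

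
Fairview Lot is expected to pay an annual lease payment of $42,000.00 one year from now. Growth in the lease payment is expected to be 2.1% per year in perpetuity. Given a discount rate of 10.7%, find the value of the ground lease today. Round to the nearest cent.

Growing perpetuity: P = D₁ / (r − g) = $42,000.0000 / (0.107 − 0.021) = $488,372.09

$488372.09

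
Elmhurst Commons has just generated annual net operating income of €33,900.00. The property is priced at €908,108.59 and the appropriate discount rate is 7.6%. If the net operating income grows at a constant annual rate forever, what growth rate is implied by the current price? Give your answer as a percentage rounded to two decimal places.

3.73%

P = D₀(1+g)/(r−g) ⇒ P(r−g) = D₀(1+g) ⇒ g(P+D₀) = P·r − D₀
g = (P·r − D₀)/(P + D₀) = (€908,108.59×0.076 − €33,900.00) / (€908,108.59 + €33,900.00) = 0.037278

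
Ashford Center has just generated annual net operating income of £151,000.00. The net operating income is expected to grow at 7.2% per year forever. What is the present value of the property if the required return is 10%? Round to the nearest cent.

D₁ = D₀ × (1 + g) = £151,000.00 × 1.072 = £161,872.0000
Growing perpetuity: P = D₁ / (r − g) = £161,872.0000 / (0.1 − 0.072) = £5,781,142.86

£5781142.86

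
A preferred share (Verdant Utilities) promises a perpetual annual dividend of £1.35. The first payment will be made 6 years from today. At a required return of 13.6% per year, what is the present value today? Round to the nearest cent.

Value at end of year 5: C / r = £1.35 / 0.136 = £9.9265
Discount to today: PV = £9.9265 / (1 + 0.136)^5 = £9.9265 / 1.891872 = £5.25

£5.25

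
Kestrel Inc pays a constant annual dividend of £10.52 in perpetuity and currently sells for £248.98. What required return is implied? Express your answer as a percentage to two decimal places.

P = C/r ⇒ r = C/P = £10.52/£248.98 = 0.042252

4.23%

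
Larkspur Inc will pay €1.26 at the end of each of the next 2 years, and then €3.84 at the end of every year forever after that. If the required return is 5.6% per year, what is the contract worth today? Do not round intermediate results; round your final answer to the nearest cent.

PV of 2-year annuity: €1.26 × [1 − (1+0.056)^−2] / 0.056 = 2.32309
Perpetuity value at year 2: €3.84 / 0.056 = 68.57143
PV of perpetuity: 68.57143 / (1+0.056)^2 = 61.49154
Total PV = 2.32309 + 61.49154 = 63.81463

€63.81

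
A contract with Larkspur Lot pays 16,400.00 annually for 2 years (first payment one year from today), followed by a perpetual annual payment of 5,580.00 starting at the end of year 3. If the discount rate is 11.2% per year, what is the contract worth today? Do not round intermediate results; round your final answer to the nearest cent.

PV of 2-year annuity: 16,400.00 × [1 − (1+0.112)^−2] / 0.112 = 28010.97252
Perpetuity value at year 2: 5,580.00 / 0.112 = 49821.42857
PV of perpetuity: 49821.42857 / (1+0.112)^2 = 40290.86597
Total PV = 28010.97252 + 40290.86597 = 68301.83849

68301.84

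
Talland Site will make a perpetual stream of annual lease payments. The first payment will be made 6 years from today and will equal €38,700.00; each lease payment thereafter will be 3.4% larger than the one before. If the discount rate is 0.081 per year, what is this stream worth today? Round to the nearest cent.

Value at end of year 5: C₁ / (r − g) = €38,700.00 / (0.081 − 0.034) = €823,404.2553
Discount to today: PV = €823,404.2553 / (1 + 0.081)^5 = €823,404.2553 / 1.476143 = €557,807.87

€557807.87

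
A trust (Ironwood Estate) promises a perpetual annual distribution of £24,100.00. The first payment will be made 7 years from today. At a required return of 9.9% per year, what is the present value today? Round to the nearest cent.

Value at end of year 6: C / r = £24,100.00 / 0.099 = £243,434.3434
Discount to today: PV = £243,434.3434 / (1 + 0.099)^6 = £243,434.3434 / 1.761920 = £138,164.25

£138164.25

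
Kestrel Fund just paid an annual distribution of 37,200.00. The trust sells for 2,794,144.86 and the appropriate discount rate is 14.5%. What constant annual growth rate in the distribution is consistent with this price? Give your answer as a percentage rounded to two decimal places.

P = D₀(1+g)/(r−g) ⇒ P(r−g) = D₀(1+g) ⇒ g(P+D₀) = P·r − D₀
g = (P·r − D₀)/(P + D₀) = (2,794,144.86×0.145 − 37,200.00) / (2,794,144.86 + 37,200.00) = 0.129956

13.00%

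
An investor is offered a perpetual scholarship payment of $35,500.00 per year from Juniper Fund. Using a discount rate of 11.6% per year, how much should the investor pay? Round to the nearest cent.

$306034.48

Level perpetuity: PV = C / r = $35,500.00 / 0.116 = $306,034.48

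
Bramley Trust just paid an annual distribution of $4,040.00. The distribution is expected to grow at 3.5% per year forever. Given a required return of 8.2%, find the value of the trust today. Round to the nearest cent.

D₁ = D₀ × (1 + g) = $4,040.00 × 1.035 = $4,181.4000
Growing perpetuity: P = D₁ / (r − g) = $4,181.4000 / (0.082 − 0.035) = $88,965.96

$88965.96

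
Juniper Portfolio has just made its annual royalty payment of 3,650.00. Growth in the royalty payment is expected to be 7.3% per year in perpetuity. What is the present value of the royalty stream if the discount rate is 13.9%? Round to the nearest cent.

D₁ = D₀ × (1 + g) = 3,650.00 × 1.073 = 3,916.4500
Growing perpetuity: P = D₁ / (r − g) = 3,916.4500 / (0.139 − 0.073) = 59,340.15

59340.15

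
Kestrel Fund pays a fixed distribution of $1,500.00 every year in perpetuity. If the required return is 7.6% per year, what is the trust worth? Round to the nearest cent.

Level perpetuity: PV = C / r = $1,500.00 / 0.076 = $19,736.84

$19736.84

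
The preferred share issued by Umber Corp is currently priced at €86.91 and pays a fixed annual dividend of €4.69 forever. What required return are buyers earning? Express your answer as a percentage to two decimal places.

5.40%

P = C/r ⇒ r = C/P = €4.69/€86.91 = 0.053964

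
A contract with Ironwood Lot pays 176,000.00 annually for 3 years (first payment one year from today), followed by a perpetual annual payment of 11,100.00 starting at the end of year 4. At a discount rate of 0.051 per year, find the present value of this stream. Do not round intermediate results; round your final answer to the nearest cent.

665870.53

PV of 3-year annuity: 176,000.00 × [1 − (1+0.051)^−3] / 0.051 = 478394.97006
Perpetuity value at year 3: 11,100.00 / 0.051 = 217647.05882
PV of perpetuity: 217647.05882 / (1+0.051)^3 = 187475.55787
Total PV = 478394.97006 + 187475.55787 = 665870.52793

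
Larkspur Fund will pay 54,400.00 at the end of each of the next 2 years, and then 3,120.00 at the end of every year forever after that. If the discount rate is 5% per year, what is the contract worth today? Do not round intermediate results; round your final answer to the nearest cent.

157750.57

PV of 2-year annuity: 54,400.00 × [1 − (1+0.05)^−2] / 0.05 = 101151.92744
Perpetuity value at year 2: 3,120.00 / 0.05 = 62400.00000
PV of perpetuity: 62400.00000 / (1+0.05)^2 = 56598.63946
Total PV = 101151.92744 + 56598.63946 = 157750.56689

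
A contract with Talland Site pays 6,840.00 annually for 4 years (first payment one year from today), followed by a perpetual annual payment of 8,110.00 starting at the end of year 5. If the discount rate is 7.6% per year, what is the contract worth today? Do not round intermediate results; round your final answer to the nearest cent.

102466.40

PV of 4-year annuity: 6,840.00 × [1 − (1+0.076)^−4] / 0.076 = 22858.13135
Perpetuity value at year 4: 8,110.00 / 0.076 = 106710.52632
PV of perpetuity: 106710.52632 / (1+0.076)^4 = 79608.26824
Total PV = 22858.13135 + 79608.26824 = 102466.39959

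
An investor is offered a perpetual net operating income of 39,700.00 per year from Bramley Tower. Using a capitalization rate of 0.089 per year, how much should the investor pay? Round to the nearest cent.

446067.42

Level perpetuity: PV = C / r = 39,700.00 / 0.089 = 446,067.42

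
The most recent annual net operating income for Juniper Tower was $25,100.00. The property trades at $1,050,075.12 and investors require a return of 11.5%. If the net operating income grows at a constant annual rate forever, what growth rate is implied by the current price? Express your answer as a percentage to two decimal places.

8.90%

P = D₀(1+g)/(r−g) ⇒ P(r−g) = D₀(1+g) ⇒ g(P+D₀) = P·r − D₀
g = (P·r − D₀)/(P + D₀) = ($1,050,075.12×0.115 − $25,100.00) / ($1,050,075.12 + $25,100.00) = 0.088970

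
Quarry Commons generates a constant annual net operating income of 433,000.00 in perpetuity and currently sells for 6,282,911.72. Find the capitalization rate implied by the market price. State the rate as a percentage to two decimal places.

6.89%

P = C/r ⇒ r = C/P = 433,000.00/6,282,911.72 = 0.068917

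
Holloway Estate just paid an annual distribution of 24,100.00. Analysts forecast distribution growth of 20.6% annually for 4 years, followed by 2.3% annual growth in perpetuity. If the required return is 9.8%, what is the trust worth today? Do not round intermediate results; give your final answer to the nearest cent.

D_1 = 29064.60000
D_2 = 35051.90760
D_3 = 42272.60057
D_4 = 50980.75628
Terminal value at year 4: TV = D_4×(1+g_2)/(r−g_2) = 52153.31368/0.075 = 695377.51569
P_0 = D_1/(1+r)^1 + D_2/(1+r)^2 + D_3/(1+r)^3 + D_4/(1+r)^4 + TV/(1+r)^4
    = 26470.49180 + 29074.14673 + 31933.89887 + 35074.93811 + 478422.15577 = 600975.63128

600975.63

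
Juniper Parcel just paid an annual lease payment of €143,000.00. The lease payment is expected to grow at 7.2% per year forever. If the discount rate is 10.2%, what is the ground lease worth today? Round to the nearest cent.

€5109866.67

D₁ = D₀ × (1 + g) = €143,000.00 × 1.072 = €153,296.0000
Growing perpetuity: P = D₁ / (r − g) = €153,296.0000 / (0.102 − 0.072) = €5,109,866.67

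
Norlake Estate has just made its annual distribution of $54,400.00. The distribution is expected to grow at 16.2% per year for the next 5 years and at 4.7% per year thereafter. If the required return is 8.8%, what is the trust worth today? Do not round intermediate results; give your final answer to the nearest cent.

$2263199.47

D_1 = 63212.80000
D_2 = 73453.27360
D_3 = 85352.70392
D_4 = 99179.84196
D_5 = 115246.97636
Terminal value at year 5: TV = D_5×(1+g_2)/(r−g_2) = 120663.58424/0.041 = 2943014.24987
P_0 = D_1/(1+r)^1 + D_2/(1+r)^2 + D_3/(1+r)^3 + D_4/(1+r)^4 + D_5/(1+r)^5 + TV/(1+r)^5
    = 58100.00000 + 62051.65441 + 66272.07944 + 70779.55543 + 75593.60607 + 1930402.57457 = 2263199.46992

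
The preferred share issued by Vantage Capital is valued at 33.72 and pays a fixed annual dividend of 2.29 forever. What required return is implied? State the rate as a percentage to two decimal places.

P = C/r ⇒ r = C/P = 2.29/33.72 = 0.067912

6.79%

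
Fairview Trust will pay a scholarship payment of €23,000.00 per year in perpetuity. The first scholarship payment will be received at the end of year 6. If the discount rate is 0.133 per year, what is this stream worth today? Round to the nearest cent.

€92624.66

Value at end of year 5: C / r = €23,000.00 / 0.133 = €172,932.3308
Discount to today: PV = €172,932.3308 / (1 + 0.133)^5 = €172,932.3308 / 1.867022 = €92,624.66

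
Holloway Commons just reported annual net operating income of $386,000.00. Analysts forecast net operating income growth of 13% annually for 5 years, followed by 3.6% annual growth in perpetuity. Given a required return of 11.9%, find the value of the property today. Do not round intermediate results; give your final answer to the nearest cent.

$7047205.14

D_1 = 436180.00000
D_2 = 492883.40000
D_3 = 556958.24200
D_4 = 629362.81346
D_5 = 711179.97921
Terminal value at year 5: TV = D_5×(1+g_2)/(r−g_2) = 736782.45846/0.083 = 8876897.08990
P_0 = D_1/(1+r)^1 + D_2/(1+r)^2 + D_3/(1+r)^3 + D_4/(1+r)^4 + D_5/(1+r)^5 + TV/(1+r)^5
    = 389794.45934 + 393626.21899 + 397495.64563 + 401403.10953 + 405348.98460 + 5059536.72345 = 7047205.14155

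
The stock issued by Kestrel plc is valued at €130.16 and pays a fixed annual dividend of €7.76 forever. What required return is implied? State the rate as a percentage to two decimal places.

P = C/r ⇒ r = C/P = €7.76/€130.16 = 0.059619

5.96%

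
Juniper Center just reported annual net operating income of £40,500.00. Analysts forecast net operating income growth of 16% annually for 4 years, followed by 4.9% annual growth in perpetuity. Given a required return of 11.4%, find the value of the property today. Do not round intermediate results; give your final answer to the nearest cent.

D_1 = 46980.00000
D_2 = 54496.80000
D_3 = 63216.28800
D_4 = 73330.89408
Terminal value at year 4: TV = D_4×(1+g_2)/(r−g_2) = 76924.10789/0.065 = 1183447.81369
P_0 = D_1/(1+r)^1 + D_2/(1+r)^2 + D_3/(1+r)^3 + D_4/(1+r)^4 + TV/(1+r)^4
    = 42172.35189 + 43913.75959 + 45727.07462 + 47615.26621 + 768437.14241 = 947865.59472

£947865.59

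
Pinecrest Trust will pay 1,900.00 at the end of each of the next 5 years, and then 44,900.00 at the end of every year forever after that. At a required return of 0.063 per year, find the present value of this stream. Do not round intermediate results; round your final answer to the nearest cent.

533035.51

PV of 5-year annuity: 1,900.00 × [1 − (1+0.063)^−5] / 0.063 = 7938.59333
Perpetuity value at year 5: 44,900.00 / 0.063 = 712698.41270
PV of perpetuity: 712698.41270 / (1+0.063)^5 = 525096.91762
Total PV = 7938.59333 + 525096.91762 = 533035.51095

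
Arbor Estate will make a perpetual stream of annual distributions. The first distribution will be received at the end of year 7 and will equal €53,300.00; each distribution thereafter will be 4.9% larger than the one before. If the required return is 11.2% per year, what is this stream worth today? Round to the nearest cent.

Value at end of year 6: C₁ / (r − g) = €53,300.00 / (0.112 − 0.049) = €846,031.7460
Discount to today: PV = €846,031.7460 / (1 + 0.112)^6 = €846,031.7460 / 1.890727 = €447,463.83

€447463.83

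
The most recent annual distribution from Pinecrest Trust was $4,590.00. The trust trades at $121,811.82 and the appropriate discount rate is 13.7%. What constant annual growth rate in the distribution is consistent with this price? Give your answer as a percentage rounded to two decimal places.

P = D₀(1+g)/(r−g) ⇒ P(r−g) = D₀(1+g) ⇒ g(P+D₀) = P·r − D₀
g = (P·r − D₀)/(P + D₀) = ($121,811.82×0.137 − $4,590.00) / ($121,811.82 + $4,590.00) = 0.095712

9.57%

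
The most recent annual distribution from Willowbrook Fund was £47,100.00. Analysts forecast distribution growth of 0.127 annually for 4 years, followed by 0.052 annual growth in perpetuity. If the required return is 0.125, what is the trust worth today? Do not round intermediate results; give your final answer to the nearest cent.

£872834.58

D_1 = 53081.70000
D_2 = 59823.07590
D_3 = 67420.60654
D_4 = 75983.02357
Terminal value at year 4: TV = D_4×(1+g_2)/(r−g_2) = 79934.14080/0.073 = 1094988.23007
P_0 = D_1/(1+r)^1 + D_2/(1+r)^2 + D_3/(1+r)^3 + D_4/(1+r)^4 + TV/(1+r)^4
    = 47183.73333 + 47267.61553 + 47351.64684 + 47435.82755 + 683595.76138 = 872834.58463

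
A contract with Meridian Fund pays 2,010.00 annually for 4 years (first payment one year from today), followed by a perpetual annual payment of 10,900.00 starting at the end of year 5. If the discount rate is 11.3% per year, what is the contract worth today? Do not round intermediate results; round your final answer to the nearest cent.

PV of 4-year annuity: 2,010.00 × [1 − (1+0.113)^−4] / 0.113 = 6196.18223
Perpetuity value at year 4: 10,900.00 / 0.113 = 96460.17699
PV of perpetuity: 96460.17699 / (1+0.113)^4 = 62858.98978
Total PV = 6196.18223 + 62858.98978 = 69055.17201

69055.17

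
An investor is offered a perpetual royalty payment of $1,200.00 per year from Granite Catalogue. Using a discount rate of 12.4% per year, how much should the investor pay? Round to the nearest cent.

Level perpetuity: PV = C / r = $1,200.00 / 0.124 = $9,677.42

$9677.42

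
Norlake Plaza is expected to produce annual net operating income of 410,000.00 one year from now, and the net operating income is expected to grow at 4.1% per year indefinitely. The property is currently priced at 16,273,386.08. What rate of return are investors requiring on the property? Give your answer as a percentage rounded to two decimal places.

6.62%

P = D₁/(r − g) ⇒ r = D₁/P + g = 410,000.0000/16,273,386.08 + 0.041 = 0.025195 + 0.041 = 0.066195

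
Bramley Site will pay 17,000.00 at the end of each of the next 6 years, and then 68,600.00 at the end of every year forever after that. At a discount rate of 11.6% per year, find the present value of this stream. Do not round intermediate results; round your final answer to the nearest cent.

PV of 6-year annuity: 17,000.00 × [1 − (1+0.116)^−6] / 0.116 = 70692.95974
Perpetuity value at year 6: 68,600.00 / 0.116 = 591379.31034
PV of perpetuity: 591379.31034 / (1+0.116)^6 = 306112.42574
Total PV = 70692.95974 + 306112.42574 = 376805.38548

376805.39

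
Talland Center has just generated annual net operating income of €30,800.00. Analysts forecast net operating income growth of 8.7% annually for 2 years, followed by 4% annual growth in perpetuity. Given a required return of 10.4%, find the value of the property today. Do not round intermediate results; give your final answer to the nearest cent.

D_1 = 33479.60000
D_2 = 36392.32520
Terminal value at year 2: TV = D_2×(1+g_2)/(r−g_2) = 37848.01821/0.064 = 591375.28450
P_0 = D_1/(1+r)^1 + D_2/(1+r)^2 + TV/(1+r)^2
    = 30325.72464 + 29858.75243 + 485204.72696 = 545389.20403

€545389.20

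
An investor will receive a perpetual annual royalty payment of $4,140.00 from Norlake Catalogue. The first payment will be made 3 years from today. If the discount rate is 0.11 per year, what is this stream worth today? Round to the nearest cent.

$30546.52

Value at end of year 2: C / r = $4,140.00 / 0.11 = $37,636.3636
Discount to today: PV = $37,636.3636 / (1 + 0.11)^2 = $37,636.3636 / 1.232100 = $30,546.52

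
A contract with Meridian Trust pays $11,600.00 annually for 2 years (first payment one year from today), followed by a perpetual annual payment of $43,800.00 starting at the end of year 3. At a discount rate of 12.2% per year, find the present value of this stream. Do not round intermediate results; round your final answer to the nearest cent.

$304739.43

PV of 2-year annuity: $11,600.00 × [1 − (1+0.122)^−2] / 0.122 = 19553.19156
Perpetuity value at year 2: $43,800.00 / 0.122 = 359016.39344
PV of perpetuity: 359016.39344 / (1+0.122)^2 = 285186.23912
Total PV = 19553.19156 + 285186.23912 = 304739.43067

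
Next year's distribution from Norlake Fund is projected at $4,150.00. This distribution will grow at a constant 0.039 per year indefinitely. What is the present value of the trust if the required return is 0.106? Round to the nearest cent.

$61940.30

Growing perpetuity: P = D₁ / (r − g) = $4,150.0000 / (0.106 − 0.039) = $61,940.30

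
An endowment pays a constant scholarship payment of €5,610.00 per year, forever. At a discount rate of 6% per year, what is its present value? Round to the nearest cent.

€93500.00

Level perpetuity: PV = C / r = €5,610.00 / 0.06 = €93,500.00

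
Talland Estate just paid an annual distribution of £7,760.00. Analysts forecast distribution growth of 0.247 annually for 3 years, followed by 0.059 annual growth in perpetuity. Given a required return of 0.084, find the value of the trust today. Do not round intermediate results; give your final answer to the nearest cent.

£531423.10

D_1 = 9676.72000
D_2 = 12066.86984
D_3 = 15047.38669
Terminal value at year 3: TV = D_3×(1+g_2)/(r−g_2) = 15935.18251/0.025 = 637407.30021
P_0 = D_1/(1+r)^1 + D_2/(1+r)^2 + D_3/(1+r)^3 + TV/(1+r)^3
    = 8926.86347 + 10269.18703 + 11813.35446 + 500413.69482 = 531423.09978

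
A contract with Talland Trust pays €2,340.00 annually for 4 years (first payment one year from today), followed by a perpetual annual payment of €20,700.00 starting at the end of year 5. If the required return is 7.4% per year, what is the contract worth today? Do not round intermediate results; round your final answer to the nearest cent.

PV of 4-year annuity: €2,340.00 × [1 − (1+0.074)^−4] / 0.074 = 7855.02407
Perpetuity value at year 4: €20,700.00 / 0.074 = 279729.72973
PV of perpetuity: 279729.72973 / (1+0.074)^4 = 210242.97837
Total PV = 7855.02407 + 210242.97837 = 218098.00243

€218098.00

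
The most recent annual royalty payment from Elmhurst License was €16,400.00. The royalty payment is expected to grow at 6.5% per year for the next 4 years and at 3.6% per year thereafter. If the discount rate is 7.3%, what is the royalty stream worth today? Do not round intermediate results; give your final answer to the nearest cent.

€510044.05

D_1 = 17466.00000
D_2 = 18601.29000
D_3 = 19810.37385
D_4 = 21098.04815
Terminal value at year 4: TV = D_4×(1+g_2)/(r−g_2) = 21857.57788/0.037 = 590745.34821
P_0 = D_1/(1+r)^1 + D_2/(1+r)^2 + D_3/(1+r)^3 + D_4/(1+r)^4 + TV/(1+r)^4
    = 16277.72600 + 16156.36365 + 16035.90613 + 15916.34672 + 445657.70824 = 510044.05075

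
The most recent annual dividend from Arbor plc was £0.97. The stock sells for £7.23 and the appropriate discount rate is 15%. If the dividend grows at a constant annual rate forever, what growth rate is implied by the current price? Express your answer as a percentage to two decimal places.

P = D₀(1+g)/(r−g) ⇒ P(r−g) = D₀(1+g) ⇒ g(P+D₀) = P·r − D₀
g = (P·r − D₀)/(P + D₀) = (£7.23×0.15 − £0.97) / (£7.23 + £0.97) = 0.013963

1.40%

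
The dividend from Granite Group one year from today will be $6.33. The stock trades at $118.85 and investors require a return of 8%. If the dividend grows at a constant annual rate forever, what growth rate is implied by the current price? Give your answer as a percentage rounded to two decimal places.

P = D₁/(r−g) ⇒ g = r − D₁/P = 0.08 − $6.33/$118.85 = 0.026740

2.67%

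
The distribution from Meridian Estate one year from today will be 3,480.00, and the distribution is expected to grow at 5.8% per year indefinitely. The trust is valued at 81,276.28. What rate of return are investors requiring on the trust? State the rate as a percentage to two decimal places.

10.08%

P = D₁/(r − g) ⇒ r = D₁/P + g = 3,480.0000/81,276.28 + 0.058 = 0.042817 + 0.058 = 0.100817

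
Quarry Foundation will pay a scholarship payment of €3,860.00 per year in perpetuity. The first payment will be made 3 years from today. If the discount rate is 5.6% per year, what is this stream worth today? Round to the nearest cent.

Value at end of year 2: C / r = €3,860.00 / 0.056 = €68,928.5714
Discount to today: PV = €68,928.5714 / (1 + 0.056)^2 = €68,928.5714 / 1.115136 = €61,811.81

€61811.81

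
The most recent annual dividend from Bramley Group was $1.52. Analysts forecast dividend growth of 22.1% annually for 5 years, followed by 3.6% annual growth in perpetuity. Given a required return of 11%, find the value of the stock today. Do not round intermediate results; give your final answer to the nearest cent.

D_1 = 1.85592
D_2 = 2.26608
D_3 = 2.76688
D_4 = 3.37836
D_5 = 4.12498
Terminal value at year 5: TV = D_5×(1+g_2)/(r−g_2) = 4.27348/0.074 = 57.74973
P_0 = D_1/(1+r)^1 + D_2/(1+r)^2 + D_3/(1+r)^3 + D_4/(1+r)^4 + D_5/(1+r)^5 + TV/(1+r)^5
    = 1.67200 + 1.83920 + 2.02312 + 2.22543 + 2.44798 + 34.27165 = 44.47938

$44.48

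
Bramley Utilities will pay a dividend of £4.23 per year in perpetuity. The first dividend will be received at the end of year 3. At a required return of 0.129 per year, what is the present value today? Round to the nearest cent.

£25.73

Value at end of year 2: C / r = £4.23 / 0.129 = £32.7907
Discount to today: PV = £32.7907 / (1 + 0.129)^2 = £32.7907 / 1.274641 = £25.73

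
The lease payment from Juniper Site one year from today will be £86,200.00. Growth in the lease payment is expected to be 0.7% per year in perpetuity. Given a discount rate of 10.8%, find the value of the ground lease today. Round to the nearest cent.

Growing perpetuity: P = D₁ / (r − g) = £86,200.0000 / (0.108 − 0.007) = £853,465.35

£853465.35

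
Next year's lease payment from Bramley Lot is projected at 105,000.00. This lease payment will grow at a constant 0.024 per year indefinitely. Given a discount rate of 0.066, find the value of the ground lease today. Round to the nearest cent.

Growing perpetuity: P = D₁ / (r − g) = 105,000.0000 / (0.066 − 0.024) = 2,500,000.00

2500000.00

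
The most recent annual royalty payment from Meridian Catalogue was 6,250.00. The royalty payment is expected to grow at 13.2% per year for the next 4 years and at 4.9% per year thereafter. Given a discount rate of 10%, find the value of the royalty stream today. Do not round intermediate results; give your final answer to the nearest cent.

171050.28

D_1 = 7075.00000
D_2 = 8008.90000
D_3 = 9066.07480
D_4 = 10262.79667
Terminal value at year 4: TV = D_4×(1+g_2)/(r−g_2) = 10765.67371/0.051 = 211091.64138
P_0 = D_1/(1+r)^1 + D_2/(1+r)^2 + D_3/(1+r)^3 + D_4/(1+r)^4 + TV/(1+r)^4
    = 6431.81818 + 6618.92562 + 6811.47618 + 7009.62822 + 144178.43138 = 171050.27958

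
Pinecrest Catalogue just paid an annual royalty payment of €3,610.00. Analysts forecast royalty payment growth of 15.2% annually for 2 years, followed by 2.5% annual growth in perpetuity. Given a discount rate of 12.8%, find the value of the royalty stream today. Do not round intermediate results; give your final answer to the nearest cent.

D_1 = 4158.72000
D_2 = 4790.84544
Terminal value at year 2: TV = D_2×(1+g_2)/(r−g_2) = 4910.61658/0.103 = 47675.88909
P_0 = D_1/(1+r)^1 + D_2/(1+r)^2 + TV/(1+r)^2
    = 3686.80851 + 3765.25124 + 37469.73326 = 44921.79302

€44921.79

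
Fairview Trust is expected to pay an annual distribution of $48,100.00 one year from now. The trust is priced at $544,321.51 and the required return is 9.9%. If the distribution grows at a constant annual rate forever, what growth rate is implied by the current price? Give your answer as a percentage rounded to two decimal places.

1.06%

P = D₁/(r−g) ⇒ g = r − D₁/P = 0.099 − $48,100.00/$544,321.51 = 0.010633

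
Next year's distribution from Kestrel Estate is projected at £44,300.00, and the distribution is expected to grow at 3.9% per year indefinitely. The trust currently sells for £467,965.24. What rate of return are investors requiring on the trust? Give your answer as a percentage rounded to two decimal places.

13.37%

P = D₁/(r − g) ⇒ r = D₁/P + g = £44,300.0000/£467,965.24 + 0.039 = 0.094665 + 0.039 = 0.133665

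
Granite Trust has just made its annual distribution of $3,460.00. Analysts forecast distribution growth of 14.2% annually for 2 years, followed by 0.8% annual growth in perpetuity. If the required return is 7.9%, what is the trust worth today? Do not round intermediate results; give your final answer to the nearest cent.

D_1 = 3951.32000
D_2 = 4512.40744
Terminal value at year 2: TV = D_2×(1+g_2)/(r−g_2) = 4548.50670/0.071 = 64063.47464
P_0 = D_1/(1+r)^1 + D_2/(1+r)^2 + TV/(1+r)^2
    = 3662.02039 + 3875.83622 + 55025.95652 = 62563.81313

$62563.81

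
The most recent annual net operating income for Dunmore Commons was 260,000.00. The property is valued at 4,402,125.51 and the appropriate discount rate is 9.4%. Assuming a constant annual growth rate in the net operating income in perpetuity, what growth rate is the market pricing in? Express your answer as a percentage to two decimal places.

3.30%

P = D₀(1+g)/(r−g) ⇒ P(r−g) = D₀(1+g) ⇒ g(P+D₀) = P·r − D₀
g = (P·r − D₀)/(P + D₀) = (4,402,125.51×0.094 − 260,000.00) / (4,402,125.51 + 260,000.00) = 0.032989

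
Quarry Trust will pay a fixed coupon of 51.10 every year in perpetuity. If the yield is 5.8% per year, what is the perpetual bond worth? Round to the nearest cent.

881.03

Level perpetuity: PV = C / r = 51.10 / 0.058 = 881.03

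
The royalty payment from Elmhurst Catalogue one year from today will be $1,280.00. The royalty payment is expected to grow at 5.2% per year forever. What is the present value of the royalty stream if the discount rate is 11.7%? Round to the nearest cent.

Growing perpetuity: P = D₁ / (r − g) = $1,280.0000 / (0.117 − 0.052) = $19,692.31

$19692.31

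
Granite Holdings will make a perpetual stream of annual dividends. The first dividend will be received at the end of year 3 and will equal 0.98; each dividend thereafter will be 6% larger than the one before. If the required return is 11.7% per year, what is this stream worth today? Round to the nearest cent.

Value at end of year 2: C₁ / (r − g) = 0.98 / (0.117 − 0.06) = 17.1930
Discount to today: PV = 17.1930 / (1 + 0.117)^2 = 17.1930 / 1.247689 = 13.78

13.78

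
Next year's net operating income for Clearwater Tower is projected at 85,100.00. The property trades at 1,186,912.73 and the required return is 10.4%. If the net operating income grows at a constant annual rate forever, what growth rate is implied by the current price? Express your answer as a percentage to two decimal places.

3.23%

P = D₁/(r−g) ⇒ g = r − D₁/P = 0.104 − 85,100.00/1,186,912.73 = 0.032301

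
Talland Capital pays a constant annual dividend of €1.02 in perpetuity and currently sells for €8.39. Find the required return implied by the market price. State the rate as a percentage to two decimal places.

12.16%

P = C/r ⇒ r = C/P = €1.02/€8.39 = 0.121573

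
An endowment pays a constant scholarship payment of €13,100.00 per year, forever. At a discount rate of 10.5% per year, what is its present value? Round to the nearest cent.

Level perpetuity: PV = C / r = €13,100.00 / 0.105 = €124,761.90

€124761.90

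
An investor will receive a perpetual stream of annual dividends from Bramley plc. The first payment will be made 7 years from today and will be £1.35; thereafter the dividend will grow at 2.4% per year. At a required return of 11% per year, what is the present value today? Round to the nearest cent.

Value at end of year 6: C₁ / (r − g) = £1.35 / (0.11 − 0.024) = £15.6977
Discount to today: PV = £15.6977 / (1 + 0.11)^6 = £15.6977 / 1.870415 = £8.39

£8.39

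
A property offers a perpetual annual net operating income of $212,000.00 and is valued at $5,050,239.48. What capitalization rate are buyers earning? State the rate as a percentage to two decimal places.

P = C/r ⇒ r = C/P = $212,000.00/$5,050,239.48 = 0.041978

4.20%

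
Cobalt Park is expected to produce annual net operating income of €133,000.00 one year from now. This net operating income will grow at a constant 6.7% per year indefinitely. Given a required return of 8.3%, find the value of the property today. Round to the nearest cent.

€8312500.00

Growing perpetuity: P = D₁ / (r − g) = €133,000.0000 / (0.083 − 0.067) = €8,312,500.00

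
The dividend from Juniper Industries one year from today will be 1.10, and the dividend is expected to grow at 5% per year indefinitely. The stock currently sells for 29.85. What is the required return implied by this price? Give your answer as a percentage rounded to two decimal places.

P = D₁/(r − g) ⇒ r = D₁/P + g = 1.1000/29.85 + 0.05 = 0.036851 + 0.05 = 0.086851

8.69%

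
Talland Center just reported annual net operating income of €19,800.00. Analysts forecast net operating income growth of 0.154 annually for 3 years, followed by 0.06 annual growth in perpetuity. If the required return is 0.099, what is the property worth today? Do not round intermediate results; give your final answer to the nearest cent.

€688607.58

D_1 = 22849.20000
D_2 = 26367.97680
D_3 = 30428.64523
Terminal value at year 3: TV = D_3×(1+g_2)/(r−g_2) = 32254.36394/0.039 = 827034.97284
P_0 = D_1/(1+r)^1 + D_2/(1+r)^2 + D_3/(1+r)^3 + TV/(1+r)^3
    = 20790.90082 + 21831.39176 + 22923.95459 + 623061.32982 = 688607.57699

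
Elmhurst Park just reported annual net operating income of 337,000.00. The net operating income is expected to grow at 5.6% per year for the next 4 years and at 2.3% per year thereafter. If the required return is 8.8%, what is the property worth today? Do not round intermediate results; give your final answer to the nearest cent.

D_1 = 355872.00000
D_2 = 375800.83200
D_3 = 396845.67859
D_4 = 419069.03659
Terminal value at year 4: TV = D_4×(1+g_2)/(r−g_2) = 428707.62443/0.065 = 6595501.91438
P_0 = D_1/(1+r)^1 + D_2/(1+r)^2 + D_3/(1+r)^3 + D_4/(1+r)^4 + TV/(1+r)^4
    = 327088.23529 + 317467.99308 + 308130.69917 + 299068.03154 + 4706870.71182 = 5958625.67090

5958625.67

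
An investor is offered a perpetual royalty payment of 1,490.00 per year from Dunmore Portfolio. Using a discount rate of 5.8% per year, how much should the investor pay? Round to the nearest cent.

25689.66

Level perpetuity: PV = C / r = 1,490.00 / 0.058 = 25,689.66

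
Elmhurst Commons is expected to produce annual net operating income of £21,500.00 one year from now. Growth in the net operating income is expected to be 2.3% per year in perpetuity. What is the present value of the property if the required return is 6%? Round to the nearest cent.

Growing perpetuity: P = D₁ / (r − g) = £21,500.0000 / (0.06 − 0.023) = £581,081.08

£581081.08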